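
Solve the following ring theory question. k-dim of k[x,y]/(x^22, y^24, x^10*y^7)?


k[x,y]/I, I = (x^22, y^24, x^10*y^7)
Rect: 22x24=528. Corner: (22-10)x(24-7)=204.
dim = 528-204 = 324


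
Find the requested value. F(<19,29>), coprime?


gcd(19,29)=1 => F=ab-a-b=19*29-19-29=551-48=503


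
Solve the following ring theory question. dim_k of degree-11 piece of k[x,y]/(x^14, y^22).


k[x,y], I = (x^14, y^22), d = 11
Need i < 14 and d-i < 22.
Range: 0 <= i <= 11.
H(11) = 12


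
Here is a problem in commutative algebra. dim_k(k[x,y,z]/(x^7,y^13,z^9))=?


Basis: x^iy^jz^k, i<7,j<13,k<9
7*13*9=819


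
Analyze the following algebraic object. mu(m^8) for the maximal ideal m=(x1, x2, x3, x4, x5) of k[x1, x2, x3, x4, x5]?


Graded Nakayama: mu(m^d) = dim_k (m^d/m^(d+1)) = #degree-8 monomials in 5 vars
C(n+d-1,d)=C(12,8)=495


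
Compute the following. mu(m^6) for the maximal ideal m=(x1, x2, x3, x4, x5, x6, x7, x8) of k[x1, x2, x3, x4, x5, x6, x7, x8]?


Graded Nakayama: mu(m^d) = dim_k (m^d/m^(d+1)) = #degree-6 monomials in 8 vars
C(n+d-1,d)=C(13,6)=1716


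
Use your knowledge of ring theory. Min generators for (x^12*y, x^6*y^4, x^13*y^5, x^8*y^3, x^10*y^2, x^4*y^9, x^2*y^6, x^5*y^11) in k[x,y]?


Remove redundant (divisible by others).
x^5*y^11 redundant.
x^4*y^9 redundant.
x^13*y^5 redundant.
Min: x^12*y, x^10*y^2, x^8*y^3, x^6*y^4, x^2*y^6
Count=5


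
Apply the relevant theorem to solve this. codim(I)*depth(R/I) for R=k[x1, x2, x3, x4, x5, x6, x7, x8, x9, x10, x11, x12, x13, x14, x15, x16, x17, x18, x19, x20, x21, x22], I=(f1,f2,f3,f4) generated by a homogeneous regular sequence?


codim=4, depth=dim(R/I)=22-4=18
Product=4*18=72


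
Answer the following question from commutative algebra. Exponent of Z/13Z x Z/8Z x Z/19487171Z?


Exponent = lcm of the cyclic orders; pairwise coprime => product.
13^1*2^3*11^7=13*8*19487171=2026665784


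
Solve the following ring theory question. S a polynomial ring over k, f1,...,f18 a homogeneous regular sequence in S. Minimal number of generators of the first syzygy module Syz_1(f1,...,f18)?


Regular sequence => Koszul complex is the minimal free resolution.
Syz_1 minimally generated by Koszul relations f_i*e_j - f_j*e_i (i<j): mu(Syz_1) = beta_2 = C(m,2) = m(m-1)/2
m=18
18*17/2 = 153


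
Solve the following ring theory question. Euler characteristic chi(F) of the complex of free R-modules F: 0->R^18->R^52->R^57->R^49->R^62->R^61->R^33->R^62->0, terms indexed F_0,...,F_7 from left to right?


chi = sum (-1)^i * rank:
(-1)^0*18=18
(-1)^1*52=-52
(-1)^2*57=57
(-1)^3*49=-49
(-1)^4*62=62
(-1)^5*61=-61
(-1)^6*33=33
(-1)^7*62=-62
chi=-54


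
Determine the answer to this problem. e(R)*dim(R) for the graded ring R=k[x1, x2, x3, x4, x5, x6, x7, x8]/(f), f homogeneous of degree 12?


e(R)=deg(f)=12, dim(R)=8-1=7
e*dim=12*7=84


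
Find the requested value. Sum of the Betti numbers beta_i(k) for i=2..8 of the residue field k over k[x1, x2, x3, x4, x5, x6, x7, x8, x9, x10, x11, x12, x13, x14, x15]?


Koszul resolution: beta_i(k)=C(n,i), n=15
C(15,2)=105, C(15,3)=455, C(15,4)=1365, C(15,5)=3003, C(15,6)=5005, C(15,7)=6435, C(15,8)=6435
Sum=22803


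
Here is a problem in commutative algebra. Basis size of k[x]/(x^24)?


Basis: 1,x,...,x^23
dim=24


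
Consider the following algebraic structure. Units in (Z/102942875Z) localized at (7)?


Local ring = Z/823543Z.
phi(823543) = 7^6*(7-1) = 705894


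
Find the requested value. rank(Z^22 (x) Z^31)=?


rank(M(x)N) = rank(M)*rank(N)
22*31 = 682


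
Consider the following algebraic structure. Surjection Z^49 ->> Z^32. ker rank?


rank(ker) = 49-32 = 17


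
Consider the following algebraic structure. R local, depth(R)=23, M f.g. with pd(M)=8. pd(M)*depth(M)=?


pd+depth=23
depth=23-8=15
pd*depth=8*15=120


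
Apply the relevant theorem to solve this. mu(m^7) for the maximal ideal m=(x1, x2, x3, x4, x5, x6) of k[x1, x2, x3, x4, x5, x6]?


Graded Nakayama: mu(m^d) = dim_k (m^d/m^(d+1)) = #degree-7 monomials in 6 vars
C(n+d-1,d)=C(12,7)=792


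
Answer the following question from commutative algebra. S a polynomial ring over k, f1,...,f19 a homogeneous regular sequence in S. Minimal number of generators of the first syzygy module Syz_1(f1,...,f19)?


Regular sequence => Koszul complex is the minimal free resolution.
Syz_1 minimally generated by Koszul relations f_i*e_j - f_j*e_i (i<j): mu(Syz_1) = beta_2 = C(m,2) = m(m-1)/2
m=19
19*18/2 = 171


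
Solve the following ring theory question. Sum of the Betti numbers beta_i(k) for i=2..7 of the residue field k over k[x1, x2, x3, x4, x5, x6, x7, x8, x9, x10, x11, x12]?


Koszul resolution: beta_i(k)=C(n,i), n=12
C(12,2)=66, C(12,3)=220, C(12,4)=495, C(12,5)=792, C(12,6)=924, C(12,7)=792
Sum=3289


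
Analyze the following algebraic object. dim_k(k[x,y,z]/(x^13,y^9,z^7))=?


Basis: x^iy^jz^k, i<13,j<9,k<7
13*9*7=819


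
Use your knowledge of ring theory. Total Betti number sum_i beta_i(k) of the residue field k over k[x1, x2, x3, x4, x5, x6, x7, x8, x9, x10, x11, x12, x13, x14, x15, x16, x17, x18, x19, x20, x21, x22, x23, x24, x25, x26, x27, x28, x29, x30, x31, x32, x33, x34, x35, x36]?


Koszul resolution: beta_i(k)=C(n,i), n=36
sum_i C(36,i) = 2^36 = 68719476736


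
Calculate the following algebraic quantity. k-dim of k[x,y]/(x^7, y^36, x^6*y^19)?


k[x,y]/I, I = (x^7, y^36, x^6*y^19)
Rect: 7x36=252. Corner: (7-6)x(36-19)=17.
dim = 252-17 = 235


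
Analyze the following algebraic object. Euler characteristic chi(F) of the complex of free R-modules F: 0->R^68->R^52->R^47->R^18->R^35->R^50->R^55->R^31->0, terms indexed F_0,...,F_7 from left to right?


chi = sum (-1)^i * rank:
(-1)^0*68=68
(-1)^1*52=-52
(-1)^2*47=47
(-1)^3*18=-18
(-1)^4*35=35
(-1)^5*50=-50
(-1)^6*55=55
(-1)^7*31=-31
chi=54


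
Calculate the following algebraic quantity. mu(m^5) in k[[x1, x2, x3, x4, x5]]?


C(n+d-1,d)=C(9,5)=126


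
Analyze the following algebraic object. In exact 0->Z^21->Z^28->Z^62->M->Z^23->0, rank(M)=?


Alt sum=0:
(-1)^0*21 + (-1)^1*28 + (-1)^2*62 + (-1)^3*? + (-1)^4*23=0
rank(M)=78


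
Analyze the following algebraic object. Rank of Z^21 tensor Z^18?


rank(M(x)N) = rank(M)*rank(N)
21*18 = 378


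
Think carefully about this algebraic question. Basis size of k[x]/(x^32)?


Basis: 1,x,...,x^31
dim=32


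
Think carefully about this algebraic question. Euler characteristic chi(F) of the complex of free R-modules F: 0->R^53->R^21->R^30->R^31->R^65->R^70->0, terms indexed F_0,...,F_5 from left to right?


chi = sum (-1)^i * rank:
(-1)^0*53=53
(-1)^1*21=-21
(-1)^2*30=30
(-1)^3*31=-31
(-1)^4*65=65
(-1)^5*70=-70
chi=26


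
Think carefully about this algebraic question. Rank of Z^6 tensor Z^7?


rank(M(x)N) = rank(M)*rank(N)
6*7 = 42


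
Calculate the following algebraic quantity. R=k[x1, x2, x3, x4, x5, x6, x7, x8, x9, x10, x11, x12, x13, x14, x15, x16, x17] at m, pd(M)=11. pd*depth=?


pd+depth=17
depth=17-11=6
pd*depth=11*6=66


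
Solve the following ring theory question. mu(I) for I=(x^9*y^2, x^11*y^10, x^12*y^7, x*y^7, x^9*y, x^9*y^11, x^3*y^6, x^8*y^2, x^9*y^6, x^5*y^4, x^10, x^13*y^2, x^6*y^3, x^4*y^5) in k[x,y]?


Remove redundant (divisible by others).
x^9*y^2 redundant.
x^13*y^2 redundant.
x^11*y^10 redundant.
x^12*y^7 redundant.
x^9*y^11 redundant.
x^9*y^6 redundant.
Min: x^10, x^9*y, x^8*y^2, x^6*y^3, x^5*y^4, x^4*y^5, x^3*y^6, x*y^7
Count=8


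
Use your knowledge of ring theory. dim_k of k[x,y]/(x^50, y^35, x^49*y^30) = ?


k[x,y]/I, I = (x^50, y^35, x^49*y^30)
Rect: 50x35=1750. Corner: (50-49)x(35-30)=5.
dim = 1750-5 = 1745


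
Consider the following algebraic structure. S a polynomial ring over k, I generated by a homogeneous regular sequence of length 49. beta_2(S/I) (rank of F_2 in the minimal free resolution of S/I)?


Regular sequence => Koszul complex is the minimal free resolution.
Syz_1 minimally generated by Koszul relations f_i*e_j - f_j*e_i (i<j): mu(Syz_1) = beta_2 = C(m,2) = m(m-1)/2
m=49
49*48/2 = 1176


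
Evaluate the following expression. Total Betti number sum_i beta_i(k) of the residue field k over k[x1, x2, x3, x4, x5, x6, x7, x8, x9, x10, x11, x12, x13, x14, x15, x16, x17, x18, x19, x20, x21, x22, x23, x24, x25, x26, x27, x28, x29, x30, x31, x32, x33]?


Koszul resolution: beta_i(k)=C(n,i), n=33
sum_i C(33,i) = 2^33 = 8589934592


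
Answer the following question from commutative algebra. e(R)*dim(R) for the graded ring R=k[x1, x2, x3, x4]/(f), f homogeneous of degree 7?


e(R)=deg(f)=7, dim(R)=4-1=3
e*dim=7*3=21


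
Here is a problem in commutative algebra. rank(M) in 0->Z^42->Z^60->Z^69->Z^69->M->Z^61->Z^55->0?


Alt sum=0:
(-1)^0*42 + (-1)^1*60 + (-1)^2*69 + (-1)^3*69 + (-1)^4*? + (-1)^5*61 + (-1)^6*55=0
rank(M)=24


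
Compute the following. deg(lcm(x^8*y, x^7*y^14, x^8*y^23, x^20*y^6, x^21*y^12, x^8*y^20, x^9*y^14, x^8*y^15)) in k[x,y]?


lcm = componentwise max:
x: max(8,7,8,20,21,8,9,8)=21
y: max(1,14,23,6,12,20,14,15)=23
Total=21+23=44


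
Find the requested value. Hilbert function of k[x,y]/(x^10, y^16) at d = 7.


k[x,y], I = (x^10, y^16), d = 7
Need i < 10 and d-i < 16.
Range: 0 <= i <= 7.
H(7) = 8


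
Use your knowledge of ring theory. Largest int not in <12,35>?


gcd(12,35)=1 => F=ab-a-b=12*35-12-35=420-47=373


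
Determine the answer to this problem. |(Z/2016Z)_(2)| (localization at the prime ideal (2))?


2-primary part: 2016=2^5*63
Size=2^5=32


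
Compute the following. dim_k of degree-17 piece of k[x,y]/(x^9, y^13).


k[x,y], I = (x^9, y^13), d = 17
Need i < 9 and d-i < 13.
Range: 5 <= i <= 8.
H(17) = 4


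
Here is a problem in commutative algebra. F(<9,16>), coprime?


gcd(9,16)=1 => F=ab-a-b=9*16-9-16=144-25=119


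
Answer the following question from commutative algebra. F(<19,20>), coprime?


gcd(19,20)=1 => F=ab-a-b=19*20-19-20=380-39=341


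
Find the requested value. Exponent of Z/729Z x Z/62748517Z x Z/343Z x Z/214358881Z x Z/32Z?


Exponent = lcm of the cyclic orders; pairwise coprime => product.
3^6*13^7*7^3*11^8*2^5=729*62748517*343*214358881*32=107625844963876164333408


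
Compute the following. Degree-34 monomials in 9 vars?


C(d+n-1,n-1)=C(42,8)=118030185


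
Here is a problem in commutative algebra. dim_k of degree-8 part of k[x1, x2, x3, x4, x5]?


C(d+n-1,n-1)=C(12,4)=495


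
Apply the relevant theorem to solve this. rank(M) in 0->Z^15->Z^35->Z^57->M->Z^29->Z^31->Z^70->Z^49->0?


Alt sum=0:
(-1)^0*15 + (-1)^1*35 + (-1)^2*57 + (-1)^3*? + (-1)^4*29 + (-1)^5*31 + (-1)^6*70 + (-1)^7*49=0
rank(M)=56


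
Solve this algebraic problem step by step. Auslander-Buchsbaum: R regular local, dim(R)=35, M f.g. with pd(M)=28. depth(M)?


pd+depth=depth(R)=35
depth=35-28=7


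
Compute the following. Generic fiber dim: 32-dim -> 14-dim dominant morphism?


dim(fiber)=dim(X)-dim(Y)=32-14=18


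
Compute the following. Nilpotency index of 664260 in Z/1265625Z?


664260^k mod 1265625:
k=1: 664260
k=2: 175725
k=3: 1026000
k=4: 556875
k=5: 506250
k=6: 0
First zero at k = 6


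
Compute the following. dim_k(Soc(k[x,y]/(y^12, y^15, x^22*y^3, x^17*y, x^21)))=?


Socle = ann(m) = span of standard monomials u with x*u, y*u in I (staircase corners).
Redundant generators: y^15, x^22*y^3
Minimal generators: x^21, x^17*y, y^12
Corners: x^16y^11, x^20
Socle dim=2


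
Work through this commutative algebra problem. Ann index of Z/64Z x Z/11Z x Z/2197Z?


Exponent = lcm of the cyclic orders; pairwise coprime => product.
2^6*11^1*13^3=64*11*2197=1546688


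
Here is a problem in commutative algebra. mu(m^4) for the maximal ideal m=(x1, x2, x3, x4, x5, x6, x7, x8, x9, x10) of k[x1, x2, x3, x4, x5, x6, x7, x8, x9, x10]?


Graded Nakayama: mu(m^d) = dim_k (m^d/m^(d+1)) = #degree-4 monomials in 10 vars
C(n+d-1,d)=C(13,4)=715


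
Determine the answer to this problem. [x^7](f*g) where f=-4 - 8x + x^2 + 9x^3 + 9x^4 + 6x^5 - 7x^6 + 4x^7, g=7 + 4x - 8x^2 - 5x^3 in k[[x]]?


[x^7] = sum a_i*b_j, i+j=7
  9*-5=-45
  6*-8=-48
  -7*4=-28
  4*7=28
Sum=-93


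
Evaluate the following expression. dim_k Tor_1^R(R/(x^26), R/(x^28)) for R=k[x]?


Tor_1(R/I,R/J)=(I cap J)/IJ=(x^28)/(x^54)
dim=54-28=min(26,28)=26


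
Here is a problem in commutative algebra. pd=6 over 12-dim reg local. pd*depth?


pd+depth=12
depth=12-6=6
pd*depth=6*6=36


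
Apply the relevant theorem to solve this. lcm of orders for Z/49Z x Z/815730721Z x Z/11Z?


Exponent = lcm of the cyclic orders; pairwise coprime => product.
7^2*13^8*11^1=49*815730721*11=439678858619


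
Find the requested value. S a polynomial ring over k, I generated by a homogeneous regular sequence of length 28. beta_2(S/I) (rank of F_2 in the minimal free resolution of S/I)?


Regular sequence => Koszul complex is the minimal free resolution.
Syz_1 minimally generated by Koszul relations f_i*e_j - f_j*e_i (i<j): mu(Syz_1) = beta_2 = C(m,2) = m(m-1)/2
m=28
28*27/2 = 378


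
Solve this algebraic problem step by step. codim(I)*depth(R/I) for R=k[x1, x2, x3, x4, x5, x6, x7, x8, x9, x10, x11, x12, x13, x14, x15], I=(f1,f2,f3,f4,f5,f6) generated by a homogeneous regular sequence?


codim=6, depth=dim(R/I)=15-6=9
Product=6*9=54


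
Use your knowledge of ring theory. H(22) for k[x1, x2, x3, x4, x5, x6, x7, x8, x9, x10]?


C(d+n-1,n-1)=C(31,9)=20160075


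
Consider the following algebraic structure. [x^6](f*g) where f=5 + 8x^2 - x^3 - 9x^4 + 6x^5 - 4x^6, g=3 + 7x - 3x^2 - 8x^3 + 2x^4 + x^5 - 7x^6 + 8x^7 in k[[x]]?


[x^6] = sum a_i*b_j, i+j=6
  5*-7=-35
  8*2=16
  -1*-8=8
  -9*-3=27
  6*7=42
  -4*3=-12
Sum=46


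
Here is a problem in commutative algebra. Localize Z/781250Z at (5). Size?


5-primary part: 781250=5^8*2
Size=5^8=390625


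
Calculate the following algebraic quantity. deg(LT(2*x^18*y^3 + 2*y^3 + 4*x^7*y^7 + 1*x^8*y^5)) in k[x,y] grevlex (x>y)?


LT: 2*x^18*y^3
deg_x=18, deg_y=3
Total=18+3=21


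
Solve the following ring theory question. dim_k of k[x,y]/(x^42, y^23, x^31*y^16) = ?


k[x,y]/I, I = (x^42, y^23, x^31*y^16)
Rect: 42x23=966. Corner: (42-31)x(23-16)=77.
dim = 966-77 = 889


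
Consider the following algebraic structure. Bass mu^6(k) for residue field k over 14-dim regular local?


C(n,i)=C(14,6)=3003


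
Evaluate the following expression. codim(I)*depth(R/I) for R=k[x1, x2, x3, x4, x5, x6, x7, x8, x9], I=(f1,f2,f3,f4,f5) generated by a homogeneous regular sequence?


codim=5, depth=dim(R/I)=9-5=4
Product=5*4=20


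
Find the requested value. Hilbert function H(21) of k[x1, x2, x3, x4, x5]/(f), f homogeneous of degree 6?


C(25,4)-C(19,4)=12650-3876=8774


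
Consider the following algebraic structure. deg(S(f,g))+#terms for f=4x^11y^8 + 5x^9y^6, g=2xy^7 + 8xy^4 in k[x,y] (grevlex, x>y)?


LT(f)=4x^11y^8, LT(g)=2xy^7
lcm(LM)=x^11y^8
S(f,g) (scaled by 8 to clear denominators) = 2*f - 4x^10y*g = -32x^11y^5 + 10x^9y^6
2 terms, deg 16.
16+2=18


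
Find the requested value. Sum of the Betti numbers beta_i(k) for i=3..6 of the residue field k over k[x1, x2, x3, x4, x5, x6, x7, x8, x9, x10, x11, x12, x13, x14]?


Koszul resolution: beta_i(k)=C(n,i), n=14
C(14,3)=364, C(14,4)=1001, C(14,5)=2002, C(14,6)=3003
Sum=6370


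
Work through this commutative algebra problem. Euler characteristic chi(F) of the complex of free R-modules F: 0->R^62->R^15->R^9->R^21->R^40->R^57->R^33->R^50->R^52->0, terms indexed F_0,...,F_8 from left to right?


chi = sum (-1)^i * rank:
(-1)^0*62=62
(-1)^1*15=-15
(-1)^2*9=9
(-1)^3*21=-21
(-1)^4*40=40
(-1)^5*57=-57
(-1)^6*33=33
(-1)^7*50=-50
(-1)^8*52=52
chi=53


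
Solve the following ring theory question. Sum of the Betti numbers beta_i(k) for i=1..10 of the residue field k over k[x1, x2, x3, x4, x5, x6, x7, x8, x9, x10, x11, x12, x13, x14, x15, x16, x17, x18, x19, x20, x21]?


Koszul resolution: beta_i(k)=C(n,i), n=21
C(21,1)=21, C(21,2)=210, C(21,3)=1330, C(21,4)=5985, C(21,5)=20349, C(21,6)=54264, C(21,7)=116280, C(21,8)=203490, C(21,9)=293930, C(21,10)=352716
Sum=1048575


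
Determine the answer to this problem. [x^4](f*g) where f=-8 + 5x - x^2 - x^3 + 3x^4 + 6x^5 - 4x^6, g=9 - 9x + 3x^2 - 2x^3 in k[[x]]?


[x^4] = sum a_i*b_j, i+j=4
  5*-2=-10
  -1*3=-3
  -1*-9=9
  3*9=27
Sum=23


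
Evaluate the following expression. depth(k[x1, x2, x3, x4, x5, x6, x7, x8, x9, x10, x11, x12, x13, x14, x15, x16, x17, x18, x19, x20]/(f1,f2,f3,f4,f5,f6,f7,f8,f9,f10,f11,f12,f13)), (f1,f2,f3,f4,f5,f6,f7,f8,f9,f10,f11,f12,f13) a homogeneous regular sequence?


depth(R)=20
depth(R/I)=20-13=7


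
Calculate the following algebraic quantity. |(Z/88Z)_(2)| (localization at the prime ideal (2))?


2-primary part: 88=2^3*11
Size=2^3=8


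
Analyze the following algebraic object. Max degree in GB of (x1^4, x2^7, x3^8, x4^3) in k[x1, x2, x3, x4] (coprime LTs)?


Pure powers, coprime LTs => already GB.
Degrees: 4, 7, 8, 3
Max=8


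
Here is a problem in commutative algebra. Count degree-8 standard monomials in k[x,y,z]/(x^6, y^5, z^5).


Need i<6, j<5, k<5 with i+j+k=8.
For each i, j ranges over max(0,8-i-4)..min(4,8-i):
  i=0: j in [4,4] -> 1
  i=1: j in [3,4] -> 2
  i=2: j in [2,4] -> 3
  i=3: j in [1,4] -> 4
  i=4: j in [0,4] -> 5
  i=5: j in [0,3] -> 4
H(8) = 1+2+3+4+5+4 = 19


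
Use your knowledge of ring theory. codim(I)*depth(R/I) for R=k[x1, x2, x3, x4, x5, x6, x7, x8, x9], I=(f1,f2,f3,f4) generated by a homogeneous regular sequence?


codim=4, depth=dim(R/I)=9-4=5
Product=4*5=20


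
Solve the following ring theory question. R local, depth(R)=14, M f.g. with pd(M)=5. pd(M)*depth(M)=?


pd+depth=14
depth=14-5=9
pd*depth=5*9=45


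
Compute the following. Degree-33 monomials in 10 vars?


C(d+n-1,n-1)=C(42,9)=445891810


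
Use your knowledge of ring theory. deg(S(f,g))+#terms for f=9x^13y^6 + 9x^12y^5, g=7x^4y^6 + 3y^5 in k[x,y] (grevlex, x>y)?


LT(f)=9x^13y^6, LT(g)=7x^4y^6
lcm(LM)=x^13y^6
S(f,g) (scaled by 63 to clear denominators) = 7*f - 9x^9*g = 63x^12y^5 - 27x^9y^5
2 terms, deg 17.
17+2=19


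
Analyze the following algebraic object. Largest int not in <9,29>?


gcd(9,29)=1 => F=ab-a-b=9*29-9-29=261-38=223


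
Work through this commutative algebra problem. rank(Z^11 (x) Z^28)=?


rank(M(x)N) = rank(M)*rank(N)
11*28 = 308


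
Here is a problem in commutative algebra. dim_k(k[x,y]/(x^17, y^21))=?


Basis: x^i*y^j, i<17, j<21
17*21=357


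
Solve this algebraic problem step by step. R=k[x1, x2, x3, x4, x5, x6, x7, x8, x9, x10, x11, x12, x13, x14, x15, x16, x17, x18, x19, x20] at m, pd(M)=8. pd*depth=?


pd+depth=20
depth=20-8=12
pd*depth=8*12=96


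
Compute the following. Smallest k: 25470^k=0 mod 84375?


25470^k mod 84375:
k=1: 25470
k=2: 45900
k=3: 57375
k=4: 50625
k=5: 0
First zero at k = 5


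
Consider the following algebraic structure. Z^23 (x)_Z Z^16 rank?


rank(M(x)N) = rank(M)*rank(N)
23*16 = 368


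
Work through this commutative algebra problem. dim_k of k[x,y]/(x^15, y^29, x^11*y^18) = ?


k[x,y]/I, I = (x^15, y^29, x^11*y^18)
Rect: 15x29=435. Corner: (15-11)x(29-18)=44.
dim = 435-44 = 391


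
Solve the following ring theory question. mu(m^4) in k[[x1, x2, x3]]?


C(n+d-1,d)=C(6,4)=15


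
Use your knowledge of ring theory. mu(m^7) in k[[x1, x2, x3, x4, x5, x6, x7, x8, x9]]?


C(n+d-1,d)=C(15,7)=6435


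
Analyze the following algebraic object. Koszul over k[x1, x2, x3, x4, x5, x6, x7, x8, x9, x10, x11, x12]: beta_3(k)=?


C(n,i)=C(12,3)=220


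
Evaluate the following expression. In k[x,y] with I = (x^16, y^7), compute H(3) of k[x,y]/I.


k[x,y], I = (x^16, y^7), d = 3
Need i < 16 and d-i < 7.
Range: 0 <= i <= 3.
H(3) = 4


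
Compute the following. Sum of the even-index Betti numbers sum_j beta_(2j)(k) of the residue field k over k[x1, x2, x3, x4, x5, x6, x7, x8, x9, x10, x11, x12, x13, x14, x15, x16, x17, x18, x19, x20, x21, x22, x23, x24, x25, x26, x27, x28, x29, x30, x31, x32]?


Koszul resolution: beta_i(k)=C(n,i), n=32
sum_even C(32,i) = 2^(n-1) = 2^31 = 2147483648


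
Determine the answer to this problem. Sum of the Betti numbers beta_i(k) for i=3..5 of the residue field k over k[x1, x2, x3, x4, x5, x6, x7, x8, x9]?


Koszul resolution: beta_i(k)=C(n,i), n=9
C(9,3)=84, C(9,4)=126, C(9,5)=126
Sum=336


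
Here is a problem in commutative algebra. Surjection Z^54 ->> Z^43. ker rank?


rank(ker) = 54-43 = 11


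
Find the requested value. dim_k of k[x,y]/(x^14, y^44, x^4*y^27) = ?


k[x,y]/I, I = (x^14, y^44, x^4*y^27)
Rect: 14x44=616. Corner: (14-4)x(44-27)=170.
dim = 616-170 = 446


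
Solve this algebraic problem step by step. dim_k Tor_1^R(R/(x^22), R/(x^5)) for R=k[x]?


Tor_1(R/I,R/J)=(I cap J)/IJ=(x^22)/(x^27)
dim=27-22=min(22,5)=5


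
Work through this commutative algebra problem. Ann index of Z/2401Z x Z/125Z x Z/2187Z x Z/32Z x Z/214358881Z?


Exponent = lcm of the cyclic orders; pairwise coprime => product.
7^4*5^3*3^7*2^5*11^8=2401*125*2187*32*214358881=4502382789862188000


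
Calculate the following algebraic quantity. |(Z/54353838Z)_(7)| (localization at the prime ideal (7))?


7-primary part: 54353838=7^7*66
Size=7^7=823543


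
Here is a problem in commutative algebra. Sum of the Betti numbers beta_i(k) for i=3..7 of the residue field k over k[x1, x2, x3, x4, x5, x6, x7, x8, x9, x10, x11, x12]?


Koszul resolution: beta_i(k)=C(n,i), n=12
C(12,3)=220, C(12,4)=495, C(12,5)=792, C(12,6)=924, C(12,7)=792
Sum=3223


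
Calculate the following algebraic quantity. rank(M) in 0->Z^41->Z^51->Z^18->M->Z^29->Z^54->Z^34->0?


Alt sum=0:
(-1)^0*41 + (-1)^1*51 + (-1)^2*18 + (-1)^3*? + (-1)^4*29 + (-1)^5*54 + (-1)^6*34=0
rank(M)=17


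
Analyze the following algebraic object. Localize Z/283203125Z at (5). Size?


5-primary part: 283203125=5^10*29
Size=5^10=9765625


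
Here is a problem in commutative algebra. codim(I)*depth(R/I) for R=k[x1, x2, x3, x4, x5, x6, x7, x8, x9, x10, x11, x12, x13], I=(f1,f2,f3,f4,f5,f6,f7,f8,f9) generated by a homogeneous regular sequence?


codim=9, depth=dim(R/I)=13-9=4
Product=9*4=36


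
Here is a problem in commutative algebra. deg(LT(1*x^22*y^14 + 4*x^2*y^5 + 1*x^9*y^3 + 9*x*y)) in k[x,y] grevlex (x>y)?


LT: 1*x^22*y^14
deg_x=22, deg_y=14
Total=22+14=36


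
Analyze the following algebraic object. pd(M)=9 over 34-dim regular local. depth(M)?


pd+depth=depth(R)=34
depth=34-9=25


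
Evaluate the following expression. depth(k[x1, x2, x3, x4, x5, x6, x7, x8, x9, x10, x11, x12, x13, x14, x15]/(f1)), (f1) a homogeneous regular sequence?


depth(R)=15
depth(R/I)=15-1=14


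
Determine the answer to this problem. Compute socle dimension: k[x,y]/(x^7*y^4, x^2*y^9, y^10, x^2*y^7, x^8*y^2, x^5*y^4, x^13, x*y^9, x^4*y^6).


Socle = ann(m) = span of standard monomials u with x*u, y*u in I (staircase corners).
Redundant generators: x^7*y^4, x^2*y^9
Minimal generators: x^13, x^8*y^2, x^5*y^4, x^4*y^6, x^2*y^7, x*y^9, y^10
Corners: y^9, xy^8, x^3y^6, x^4y^5, x^7y^3, x^12y
Socle dim=6


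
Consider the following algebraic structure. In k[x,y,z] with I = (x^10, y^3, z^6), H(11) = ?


Need i<10, j<3, k<6 with i+j+k=11.
For each i, j ranges over max(0,11-i-5)..min(2,11-i):
  i=0: j in [6,2] -> 0
  i=1: j in [5,2] -> 0
  i=2: j in [4,2] -> 0
  i=3: j in [3,2] -> 0
  i=4: j in [2,2] -> 1
  i=5: j in [1,2] -> 2
  i=6: j in [0,2] -> 3
  i=7: j in [0,2] -> 3
  i=8: j in [0,2] -> 3
  i=9: j in [0,2] -> 3
H(11) = 0+0+0+0+1+2+3+3+3+3 = 15


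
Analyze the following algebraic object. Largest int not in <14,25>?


gcd(14,25)=1 => F=ab-a-b=14*25-14-25=350-39=311


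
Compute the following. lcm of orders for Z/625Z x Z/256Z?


Exponent = lcm of the cyclic orders; pairwise coprime => product.
5^4*2^8=625*256=160000


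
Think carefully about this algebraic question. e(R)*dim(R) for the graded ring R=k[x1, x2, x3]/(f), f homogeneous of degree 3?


e(R)=deg(f)=3, dim(R)=3-1=2
e*dim=3*2=6


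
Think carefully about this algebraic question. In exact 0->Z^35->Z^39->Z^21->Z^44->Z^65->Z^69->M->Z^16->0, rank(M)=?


Alt sum=0:
(-1)^0*35 + (-1)^1*39 + (-1)^2*21 + (-1)^3*44 + (-1)^4*65 + (-1)^5*69 + (-1)^6*? + (-1)^7*16=0
rank(M)=47


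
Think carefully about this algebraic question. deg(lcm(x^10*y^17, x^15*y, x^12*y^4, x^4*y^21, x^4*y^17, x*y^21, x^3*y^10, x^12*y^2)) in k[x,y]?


lcm = componentwise max:
x: max(10,15,12,4,4,1,3,12)=15
y: max(17,1,4,21,17,21,10,2)=21
Total=15+21=36


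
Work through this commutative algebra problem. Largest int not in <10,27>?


gcd(10,27)=1 => F=ab-a-b=10*27-10-27=270-37=233


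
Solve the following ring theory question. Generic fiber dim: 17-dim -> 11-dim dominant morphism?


dim(fiber)=dim(X)-dim(Y)=17-11=6


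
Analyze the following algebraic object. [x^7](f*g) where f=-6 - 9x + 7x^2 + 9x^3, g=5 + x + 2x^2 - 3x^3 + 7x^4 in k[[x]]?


[x^7] = sum a_i*b_j, i+j=7
  9*7=63
Sum=63


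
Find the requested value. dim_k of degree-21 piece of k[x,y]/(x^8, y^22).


k[x,y], I = (x^8, y^22), d = 21
Need i < 8 and d-i < 22.
Range: 0 <= i <= 7.
H(21) = 8


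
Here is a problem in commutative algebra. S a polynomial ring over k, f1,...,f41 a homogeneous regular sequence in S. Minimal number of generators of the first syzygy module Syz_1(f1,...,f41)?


Regular sequence => Koszul complex is the minimal free resolution.
Syz_1 minimally generated by Koszul relations f_i*e_j - f_j*e_i (i<j): mu(Syz_1) = beta_2 = C(m,2) = m(m-1)/2
m=41
41*40/2 = 820


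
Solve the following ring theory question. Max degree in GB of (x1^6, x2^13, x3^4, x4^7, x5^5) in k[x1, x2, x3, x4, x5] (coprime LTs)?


Pure powers, coprime LTs => already GB.
Degrees: 6, 13, 4, 7, 5
Max=13


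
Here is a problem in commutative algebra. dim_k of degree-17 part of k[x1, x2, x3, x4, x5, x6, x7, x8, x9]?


C(d+n-1,n-1)=C(25,8)=1081575


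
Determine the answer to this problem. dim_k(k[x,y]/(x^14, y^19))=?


Basis: x^i*y^j, i<14, j<19
14*19=266


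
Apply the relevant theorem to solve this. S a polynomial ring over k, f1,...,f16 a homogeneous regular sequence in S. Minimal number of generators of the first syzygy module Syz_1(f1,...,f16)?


Regular sequence => Koszul complex is the minimal free resolution.
Syz_1 minimally generated by Koszul relations f_i*e_j - f_j*e_i (i<j): mu(Syz_1) = beta_2 = C(m,2) = m(m-1)/2
m=16
16*15/2 = 120


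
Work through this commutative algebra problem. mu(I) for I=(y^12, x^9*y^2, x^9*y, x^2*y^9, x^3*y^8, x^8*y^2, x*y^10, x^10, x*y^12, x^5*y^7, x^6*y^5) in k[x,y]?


Remove redundant (divisible by others).
x^9*y^2 redundant.
x*y^12 redundant.
Min: x^10, x^9*y, x^8*y^2, x^6*y^5, x^5*y^7, x^3*y^8, x^2*y^9, x*y^10, y^12
Count=9


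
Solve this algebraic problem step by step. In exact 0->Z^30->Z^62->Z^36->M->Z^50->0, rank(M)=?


Alt sum=0:
(-1)^0*30 + (-1)^1*62 + (-1)^2*36 + (-1)^3*? + (-1)^4*50=0
rank(M)=54


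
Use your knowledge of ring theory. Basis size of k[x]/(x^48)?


Basis: 1,x,...,x^47
dim=48


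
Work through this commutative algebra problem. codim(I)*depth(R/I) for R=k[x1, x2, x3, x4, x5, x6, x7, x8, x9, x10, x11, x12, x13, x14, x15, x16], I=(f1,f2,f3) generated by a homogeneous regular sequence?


codim=3, depth=dim(R/I)=16-3=13
Product=3*13=39


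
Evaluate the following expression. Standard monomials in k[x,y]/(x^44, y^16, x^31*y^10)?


k[x,y]/I, I = (x^44, y^16, x^31*y^10)
Rect: 44x16=704. Corner: (44-31)x(16-10)=78.
dim = 704-78 = 626


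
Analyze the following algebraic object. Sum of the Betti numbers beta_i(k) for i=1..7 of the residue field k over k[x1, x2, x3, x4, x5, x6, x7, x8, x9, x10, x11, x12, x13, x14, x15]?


Koszul resolution: beta_i(k)=C(n,i), n=15
C(15,1)=15, C(15,2)=105, C(15,3)=455, C(15,4)=1365, C(15,5)=3003, C(15,6)=5005, C(15,7)=6435
Sum=16383


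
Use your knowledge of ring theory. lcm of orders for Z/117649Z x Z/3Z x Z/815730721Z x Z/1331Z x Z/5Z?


Exponent = lcm of the cyclic orders; pairwise coprime => product.
7^6*3^1*13^8*11^3*5^1=117649*3*815730721*1331*5=1916039125272757485


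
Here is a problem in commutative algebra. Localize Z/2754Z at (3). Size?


3-primary part: 2754=3^4*34
Size=3^4=81


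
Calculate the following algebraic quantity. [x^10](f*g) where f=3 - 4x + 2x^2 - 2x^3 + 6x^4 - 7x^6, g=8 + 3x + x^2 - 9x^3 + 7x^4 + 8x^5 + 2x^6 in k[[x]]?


[x^10] = sum a_i*b_j, i+j=10
  6*2=12
  -7*7=-49
Sum=-37


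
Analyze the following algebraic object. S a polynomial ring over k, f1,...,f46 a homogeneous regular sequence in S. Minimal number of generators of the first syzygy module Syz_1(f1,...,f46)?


Regular sequence => Koszul complex is the minimal free resolution.
Syz_1 minimally generated by Koszul relations f_i*e_j - f_j*e_i (i<j): mu(Syz_1) = beta_2 = C(m,2) = m(m-1)/2
m=46
46*45/2 = 1035


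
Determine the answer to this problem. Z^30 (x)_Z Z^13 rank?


rank(M(x)N) = rank(M)*rank(N)
30*13 = 390


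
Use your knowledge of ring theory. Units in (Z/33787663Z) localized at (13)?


Local ring = Z/4826809Z.
phi(4826809) = 13^5*(13-1) = 4455516


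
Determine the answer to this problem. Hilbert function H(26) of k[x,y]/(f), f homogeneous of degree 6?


H(t)=d for t>=d-1.
d=6, t=26
H(26)=6


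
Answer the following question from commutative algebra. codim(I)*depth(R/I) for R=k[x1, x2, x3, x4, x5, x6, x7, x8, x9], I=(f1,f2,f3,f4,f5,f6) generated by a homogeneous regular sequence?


codim=6, depth=dim(R/I)=9-6=3
Product=6*3=18


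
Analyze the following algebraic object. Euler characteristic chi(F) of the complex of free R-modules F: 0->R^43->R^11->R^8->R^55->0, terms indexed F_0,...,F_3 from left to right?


chi = sum (-1)^i * rank:
(-1)^0*43=43
(-1)^1*11=-11
(-1)^2*8=8
(-1)^3*55=-55
chi=-15


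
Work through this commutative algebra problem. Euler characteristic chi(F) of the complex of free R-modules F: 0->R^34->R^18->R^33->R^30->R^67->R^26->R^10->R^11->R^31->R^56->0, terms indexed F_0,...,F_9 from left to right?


chi = sum (-1)^i * rank:
(-1)^0*34=34
(-1)^1*18=-18
(-1)^2*33=33
(-1)^3*30=-30
(-1)^4*67=67
(-1)^5*26=-26
(-1)^6*10=10
(-1)^7*11=-11
(-1)^8*31=31
(-1)^9*56=-56
chi=34


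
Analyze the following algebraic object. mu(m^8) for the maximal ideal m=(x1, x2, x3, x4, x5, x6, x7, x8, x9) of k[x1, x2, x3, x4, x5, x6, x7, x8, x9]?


Graded Nakayama: mu(m^d) = dim_k (m^d/m^(d+1)) = #degree-8 monomials in 9 vars
C(n+d-1,d)=C(16,8)=12870


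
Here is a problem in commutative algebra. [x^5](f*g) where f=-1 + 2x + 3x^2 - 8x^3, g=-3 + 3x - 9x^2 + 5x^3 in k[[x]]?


[x^5] = sum a_i*b_j, i+j=5
  3*5=15
  -8*-9=72
Sum=87


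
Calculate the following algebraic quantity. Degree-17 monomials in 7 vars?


C(d+n-1,n-1)=C(23,6)=100947


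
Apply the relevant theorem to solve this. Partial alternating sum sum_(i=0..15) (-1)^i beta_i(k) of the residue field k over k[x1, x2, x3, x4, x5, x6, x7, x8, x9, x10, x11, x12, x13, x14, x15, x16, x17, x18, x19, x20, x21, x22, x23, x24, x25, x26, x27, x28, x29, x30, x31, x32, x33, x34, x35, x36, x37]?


Koszul resolution: beta_i(k)=C(n,i), n=37
sum_(i=0..p) (-1)^i C(n,i) = (-1)^p C(n-1,p)
(-1)^15*C(36,15) = (-1)^15*5567902560 = -5567902560


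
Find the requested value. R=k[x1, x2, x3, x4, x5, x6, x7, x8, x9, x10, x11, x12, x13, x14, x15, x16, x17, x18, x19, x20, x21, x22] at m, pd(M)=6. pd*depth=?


pd+depth=22
depth=22-6=16
pd*depth=6*16=96


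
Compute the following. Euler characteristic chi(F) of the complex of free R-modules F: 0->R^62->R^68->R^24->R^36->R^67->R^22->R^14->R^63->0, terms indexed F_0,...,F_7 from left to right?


chi = sum (-1)^i * rank:
(-1)^0*62=62
(-1)^1*68=-68
(-1)^2*24=24
(-1)^3*36=-36
(-1)^4*67=67
(-1)^5*22=-22
(-1)^6*14=14
(-1)^7*63=-63
chi=-22


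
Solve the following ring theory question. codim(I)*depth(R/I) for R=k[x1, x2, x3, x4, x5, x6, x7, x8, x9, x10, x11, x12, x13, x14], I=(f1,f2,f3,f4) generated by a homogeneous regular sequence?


codim=4, depth=dim(R/I)=14-4=10
Product=4*10=40


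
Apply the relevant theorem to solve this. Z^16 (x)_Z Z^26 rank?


rank(M(x)N) = rank(M)*rank(N)
16*26 = 416


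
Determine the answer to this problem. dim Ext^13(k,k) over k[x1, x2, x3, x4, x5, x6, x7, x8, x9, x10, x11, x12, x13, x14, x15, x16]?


C(n,i)=C(16,13)=560


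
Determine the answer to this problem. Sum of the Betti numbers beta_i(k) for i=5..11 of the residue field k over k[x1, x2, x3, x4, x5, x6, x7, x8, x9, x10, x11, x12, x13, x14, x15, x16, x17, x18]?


Koszul resolution: beta_i(k)=C(n,i), n=18
C(18,5)=8568, C(18,6)=18564, C(18,7)=31824, C(18,8)=43758, C(18,9)=48620, C(18,10)=43758, C(18,11)=31824
Sum=226916


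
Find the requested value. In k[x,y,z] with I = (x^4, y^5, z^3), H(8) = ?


Need i<4, j<5, k<3 with i+j+k=8.
For each i, j ranges over max(0,8-i-2)..min(4,8-i):
  i=0: j in [6,4] -> 0
  i=1: j in [5,4] -> 0
  i=2: j in [4,4] -> 1
  i=3: j in [3,4] -> 2
H(8) = 0+0+1+2 = 3


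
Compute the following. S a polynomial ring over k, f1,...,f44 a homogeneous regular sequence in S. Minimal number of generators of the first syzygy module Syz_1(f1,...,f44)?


Regular sequence => Koszul complex is the minimal free resolution.
Syz_1 minimally generated by Koszul relations f_i*e_j - f_j*e_i (i<j): mu(Syz_1) = beta_2 = C(m,2) = m(m-1)/2
m=44
44*43/2 = 946


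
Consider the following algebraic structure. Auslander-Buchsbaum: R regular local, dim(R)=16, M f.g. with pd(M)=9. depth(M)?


pd+depth=depth(R)=16
depth=16-9=7


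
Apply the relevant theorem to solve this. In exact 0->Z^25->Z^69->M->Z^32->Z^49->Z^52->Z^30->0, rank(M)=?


Alt sum=0:
(-1)^0*25 + (-1)^1*69 + (-1)^2*? + (-1)^3*32 + (-1)^4*49 + (-1)^5*52 + (-1)^6*30=0
rank(M)=49


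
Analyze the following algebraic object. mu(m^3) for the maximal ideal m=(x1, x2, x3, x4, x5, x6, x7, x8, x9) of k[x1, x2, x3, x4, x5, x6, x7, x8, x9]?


Graded Nakayama: mu(m^d) = dim_k (m^d/m^(d+1)) = #degree-3 monomials in 9 vars
C(n+d-1,d)=C(11,3)=165


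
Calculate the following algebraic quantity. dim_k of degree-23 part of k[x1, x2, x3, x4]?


C(d+n-1,n-1)=C(26,3)=2600


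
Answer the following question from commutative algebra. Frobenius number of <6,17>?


gcd(6,17)=1 => F=ab-a-b=6*17-6-17=102-23=79


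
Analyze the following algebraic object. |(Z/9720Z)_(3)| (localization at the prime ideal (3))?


3-primary part: 9720=3^5*40
Size=3^5=243


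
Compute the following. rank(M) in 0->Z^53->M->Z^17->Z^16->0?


Alt sum=0:
(-1)^0*53 + (-1)^1*? + (-1)^2*17 + (-1)^3*16=0
rank(M)=54


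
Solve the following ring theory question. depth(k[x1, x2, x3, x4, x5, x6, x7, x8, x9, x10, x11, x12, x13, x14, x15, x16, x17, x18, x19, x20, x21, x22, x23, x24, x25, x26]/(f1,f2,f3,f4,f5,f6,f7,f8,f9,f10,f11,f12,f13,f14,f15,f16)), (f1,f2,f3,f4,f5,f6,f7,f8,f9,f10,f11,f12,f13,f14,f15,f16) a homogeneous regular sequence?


depth(R)=26
depth(R/I)=26-16=10


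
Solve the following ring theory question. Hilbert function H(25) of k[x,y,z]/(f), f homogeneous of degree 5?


C(27,2)-C(22,2)=351-231=120


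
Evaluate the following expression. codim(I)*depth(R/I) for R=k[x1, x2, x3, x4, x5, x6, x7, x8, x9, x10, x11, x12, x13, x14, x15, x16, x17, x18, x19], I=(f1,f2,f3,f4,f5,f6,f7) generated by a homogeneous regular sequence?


codim=7, depth=dim(R/I)=19-7=12
Product=7*12=84


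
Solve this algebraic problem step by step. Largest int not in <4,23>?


gcd(4,23)=1 => F=ab-a-b=4*23-4-23=92-27=65


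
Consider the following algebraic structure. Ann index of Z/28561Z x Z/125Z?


Exponent = lcm of the cyclic orders; pairwise coprime => product.
13^4*5^3=28561*125=3570125


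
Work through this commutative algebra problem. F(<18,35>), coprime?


gcd(18,35)=1 => F=ab-a-b=18*35-18-35=630-53=577


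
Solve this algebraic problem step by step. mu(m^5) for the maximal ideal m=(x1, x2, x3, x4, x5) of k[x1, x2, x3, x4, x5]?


Graded Nakayama: mu(m^d) = dim_k (m^d/m^(d+1)) = #degree-5 monomials in 5 vars
C(n+d-1,d)=C(9,5)=126


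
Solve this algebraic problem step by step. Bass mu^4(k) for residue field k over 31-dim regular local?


C(n,i)=C(31,4)=31465


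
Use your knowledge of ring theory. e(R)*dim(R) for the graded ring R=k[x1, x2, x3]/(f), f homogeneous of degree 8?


e(R)=deg(f)=8, dim(R)=3-1=2
e*dim=8*2=16


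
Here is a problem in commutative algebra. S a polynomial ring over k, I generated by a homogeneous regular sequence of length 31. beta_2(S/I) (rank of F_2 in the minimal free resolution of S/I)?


Regular sequence => Koszul complex is the minimal free resolution.
Syz_1 minimally generated by Koszul relations f_i*e_j - f_j*e_i (i<j): mu(Syz_1) = beta_2 = C(m,2) = m(m-1)/2
m=31
31*30/2 = 465


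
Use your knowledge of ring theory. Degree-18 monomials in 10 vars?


C(d+n-1,n-1)=C(27,9)=4686825


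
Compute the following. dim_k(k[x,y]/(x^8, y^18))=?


Basis: x^i*y^j, i<8, j<18
8*18=144


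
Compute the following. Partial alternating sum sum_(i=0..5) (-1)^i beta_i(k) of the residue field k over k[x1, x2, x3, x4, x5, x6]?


Koszul resolution: beta_i(k)=C(n,i), n=6
sum_(i=0..p) (-1)^i C(n,i) = (-1)^p C(n-1,p)
(-1)^5*C(5,5) = (-1)^5*1 = -1


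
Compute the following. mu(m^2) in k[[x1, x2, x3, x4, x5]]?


C(n+d-1,d)=C(6,2)=15


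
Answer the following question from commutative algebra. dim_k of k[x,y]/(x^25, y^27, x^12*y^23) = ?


k[x,y]/I, I = (x^25, y^27, x^12*y^23)
Rect: 25x27=675. Corner: (25-12)x(27-23)=52.
dim = 675-52 = 623


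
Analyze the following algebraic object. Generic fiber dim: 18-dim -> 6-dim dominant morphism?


dim(fiber)=dim(X)-dim(Y)=18-6=12


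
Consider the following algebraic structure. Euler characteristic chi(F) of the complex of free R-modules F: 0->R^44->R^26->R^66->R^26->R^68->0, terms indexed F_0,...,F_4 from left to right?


chi = sum (-1)^i * rank:
(-1)^0*44=44
(-1)^1*26=-26
(-1)^2*66=66
(-1)^3*26=-26
(-1)^4*68=68
chi=126


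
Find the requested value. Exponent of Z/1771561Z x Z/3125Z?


Exponent = lcm of the cyclic orders; pairwise coprime => product.
11^6*5^5=1771561*3125=5536128125


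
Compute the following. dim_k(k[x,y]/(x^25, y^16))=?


Basis: x^i*y^j, i<25, j<16
25*16=400


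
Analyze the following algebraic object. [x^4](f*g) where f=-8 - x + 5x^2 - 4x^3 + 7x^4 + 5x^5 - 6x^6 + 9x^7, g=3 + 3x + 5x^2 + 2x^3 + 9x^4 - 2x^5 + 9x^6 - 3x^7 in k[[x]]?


[x^4] = sum a_i*b_j, i+j=4
  -8*9=-72
  -1*2=-2
  5*5=25
  -4*3=-12
  7*3=21
Sum=-40


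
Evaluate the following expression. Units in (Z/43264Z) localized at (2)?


Local ring = Z/256Z.
phi(256) = 2^7*(2-1) = 128


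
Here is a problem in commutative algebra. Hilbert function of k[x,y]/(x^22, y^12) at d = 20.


k[x,y], I = (x^22, y^12), d = 20
Need i < 22 and d-i < 12.
Range: 9 <= i <= 20.
H(20) = 12


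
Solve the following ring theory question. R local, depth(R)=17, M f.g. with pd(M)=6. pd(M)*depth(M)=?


pd+depth=17
depth=17-6=11
pd*depth=6*11=66


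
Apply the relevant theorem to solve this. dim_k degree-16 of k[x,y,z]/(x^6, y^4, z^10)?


Need i<6, j<4, k<10 with i+j+k=16.
For each i, j ranges over max(0,16-i-9)..min(3,16-i):
  i=0: j in [7,3] -> 0
  i=1: j in [6,3] -> 0
  i=2: j in [5,3] -> 0
  i=3: j in [4,3] -> 0
  i=4: j in [3,3] -> 1
  i=5: j in [2,3] -> 2
H(16) = 0+0+0+0+1+2 = 3


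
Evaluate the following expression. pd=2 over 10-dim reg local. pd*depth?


pd+depth=10
depth=10-2=8
pd*depth=2*8=16


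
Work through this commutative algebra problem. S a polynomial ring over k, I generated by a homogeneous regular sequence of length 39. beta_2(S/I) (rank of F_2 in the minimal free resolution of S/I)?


Regular sequence => Koszul complex is the minimal free resolution.
Syz_1 minimally generated by Koszul relations f_i*e_j - f_j*e_i (i<j): mu(Syz_1) = beta_2 = C(m,2) = m(m-1)/2
m=39
39*38/2 = 741
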